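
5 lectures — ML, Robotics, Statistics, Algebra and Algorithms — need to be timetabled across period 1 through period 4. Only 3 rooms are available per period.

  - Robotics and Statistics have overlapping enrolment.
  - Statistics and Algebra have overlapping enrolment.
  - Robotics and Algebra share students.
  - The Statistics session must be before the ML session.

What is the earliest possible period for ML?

period 2

Precedence pushes ML to at least period 2.
ML at period 2 is achievable: Algebra -> period 3, Robotics -> period 2, Algorithms -> period 1, Statistics -> period 1, ML -> period 2.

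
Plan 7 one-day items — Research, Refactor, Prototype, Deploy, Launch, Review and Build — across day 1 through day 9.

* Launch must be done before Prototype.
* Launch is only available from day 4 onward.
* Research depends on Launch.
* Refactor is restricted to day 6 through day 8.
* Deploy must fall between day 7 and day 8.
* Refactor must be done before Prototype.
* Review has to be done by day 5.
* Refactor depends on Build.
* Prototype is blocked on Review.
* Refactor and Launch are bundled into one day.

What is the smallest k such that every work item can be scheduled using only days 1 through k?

7

The precedence chain requires at least 3 distinct days.
Deploy can't be placed before day 7, so the schedule must run through at least day 7.
7 works (last occupied day: day 7): for example Refactor -> day 6, Deploy -> day 7, Research -> day 7, Prototype -> day 7, Launch -> day 6, Build -> day 1, Review -> day 1.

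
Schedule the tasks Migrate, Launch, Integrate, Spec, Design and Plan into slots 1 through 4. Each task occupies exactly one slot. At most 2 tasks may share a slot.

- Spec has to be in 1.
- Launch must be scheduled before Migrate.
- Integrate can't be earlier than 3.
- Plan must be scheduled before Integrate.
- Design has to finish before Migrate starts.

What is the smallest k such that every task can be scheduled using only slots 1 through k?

The precedence chain requires at least 2 distinct slots.
With at most 2 per slot and 6 tasks, at least 3 slots are needed.
Integrate can't be placed before 3, so the schedule must run through at least slot 3.
3 works (last occupied slot: 3): for example Design -> 2, Integrate -> 3, Migrate -> 3, Plan -> 2, Launch -> 1, Spec -> 1.

3 slots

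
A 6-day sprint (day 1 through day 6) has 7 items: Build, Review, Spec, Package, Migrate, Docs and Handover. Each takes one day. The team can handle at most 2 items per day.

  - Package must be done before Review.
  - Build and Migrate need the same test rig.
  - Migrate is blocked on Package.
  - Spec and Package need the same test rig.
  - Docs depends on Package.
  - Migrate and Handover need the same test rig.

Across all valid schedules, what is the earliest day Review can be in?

day 2

Precedence pushes Review to at least day 2.
Review at day 2 is achievable: Package in day 1, Handover in day 4, Docs in day 3, Spec in day 3, Build in day 1, Review in day 2, Migrate in day 2.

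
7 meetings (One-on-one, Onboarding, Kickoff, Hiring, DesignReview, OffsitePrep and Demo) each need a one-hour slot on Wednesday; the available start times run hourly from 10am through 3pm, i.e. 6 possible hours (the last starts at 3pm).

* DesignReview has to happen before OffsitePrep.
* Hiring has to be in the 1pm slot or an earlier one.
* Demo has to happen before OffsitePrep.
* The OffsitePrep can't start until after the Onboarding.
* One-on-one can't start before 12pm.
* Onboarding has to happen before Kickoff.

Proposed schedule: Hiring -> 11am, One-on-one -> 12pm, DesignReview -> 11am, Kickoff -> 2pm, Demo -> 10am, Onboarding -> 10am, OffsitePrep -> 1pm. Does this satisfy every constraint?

DesignReview has to happen before OffsitePrep — holds.
Onboarding has to happen before Kickoff — holds.
The OffsitePrep can't start until after the Onboarding — holds.
Demo has to happen before OffsitePrep — holds.
Hiring has to be in the 1pm slot or an earlier one — holds.
One-on-one can't start before 12pm — holds.

Yes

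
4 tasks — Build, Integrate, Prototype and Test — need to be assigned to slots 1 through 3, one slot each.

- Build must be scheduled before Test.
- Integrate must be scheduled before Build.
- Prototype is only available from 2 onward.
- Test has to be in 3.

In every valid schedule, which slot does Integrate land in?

1

Downstream work caps Integrate at 1.
So Integrate is pinned to 1.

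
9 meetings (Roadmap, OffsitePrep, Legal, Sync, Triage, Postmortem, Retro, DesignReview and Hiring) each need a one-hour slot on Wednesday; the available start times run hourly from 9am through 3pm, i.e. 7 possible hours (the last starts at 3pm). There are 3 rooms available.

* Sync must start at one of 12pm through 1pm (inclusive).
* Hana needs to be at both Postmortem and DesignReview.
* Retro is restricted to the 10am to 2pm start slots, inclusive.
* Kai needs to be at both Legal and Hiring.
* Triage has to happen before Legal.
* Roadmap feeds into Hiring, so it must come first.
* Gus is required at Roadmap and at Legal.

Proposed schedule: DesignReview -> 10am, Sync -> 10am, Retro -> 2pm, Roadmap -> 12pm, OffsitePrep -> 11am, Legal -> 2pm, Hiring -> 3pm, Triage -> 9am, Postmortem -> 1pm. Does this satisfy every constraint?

Roadmap feeds into Hiring, so it must come first — holds.
Hana needs to be at both Postmortem and DesignReview — holds.
Triage has to happen before Legal — holds.
Kai needs to be at both Legal and Hiring — holds.
There are 3 rooms available — holds.
Gus is required at Roadmap and at Legal — holds.
Retro is restricted to the 10am to 2pm start slots, inclusive — holds.
Sync must start at one of 12pm through 1pm (inclusive) — violated.

Invalid. Sync must start at one of 12pm through 1pm (inclusive).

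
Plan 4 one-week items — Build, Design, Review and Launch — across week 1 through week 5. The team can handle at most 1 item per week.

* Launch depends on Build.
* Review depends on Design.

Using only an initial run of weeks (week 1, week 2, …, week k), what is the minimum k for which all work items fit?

The precedence chain requires at least 2 distinct weeks.
With at most 1 per week and 4 work items, at least 4 weeks are needed.
4 works (last occupied week: week 4): for example Build=week 1, Review=week 3, Launch=week 4, Design=week 2.

4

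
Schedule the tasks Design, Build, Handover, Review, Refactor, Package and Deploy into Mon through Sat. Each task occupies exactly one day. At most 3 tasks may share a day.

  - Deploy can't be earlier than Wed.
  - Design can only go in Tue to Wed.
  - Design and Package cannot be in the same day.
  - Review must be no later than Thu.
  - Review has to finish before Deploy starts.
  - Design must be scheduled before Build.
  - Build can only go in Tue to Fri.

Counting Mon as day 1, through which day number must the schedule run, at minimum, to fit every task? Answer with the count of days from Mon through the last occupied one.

3

The precedence chain requires at least 2 distinct days.
With at most 3 per day and 7 tasks, at least 3 days are needed.
Deploy can't be placed before Wed — that is day 3 counting from Mon — so the schedule must run through at least 3 days.
3 works (last occupied day: Wed): for example Package in Wed; Deploy in Wed; Handover in Mon; Design in Tue; Refactor in Mon; Build in Wed; Review in Mon.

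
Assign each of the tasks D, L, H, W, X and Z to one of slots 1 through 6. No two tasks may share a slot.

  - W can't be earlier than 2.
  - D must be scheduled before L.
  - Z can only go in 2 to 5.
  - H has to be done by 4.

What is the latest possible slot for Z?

Z is available from 2; Z's own window allows nothing later than 5.
Z at 5 is achievable: H in 1, L in 4, X in 6, W in 2, D in 3, Z in 5.

5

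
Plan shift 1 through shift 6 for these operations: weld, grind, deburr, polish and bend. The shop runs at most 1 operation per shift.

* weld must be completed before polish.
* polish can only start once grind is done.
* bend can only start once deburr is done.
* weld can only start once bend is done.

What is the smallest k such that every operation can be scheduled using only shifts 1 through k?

5 shifts

The precedence chain requires at least 4 distinct shifts.
With at most 1 per shift and 5 operations, at least 5 shifts are needed.
5 works (last occupied shift: shift 5): for example grind -> shift 4; polish -> shift 5; bend -> shift 2; deburr -> shift 1; weld -> shift 3.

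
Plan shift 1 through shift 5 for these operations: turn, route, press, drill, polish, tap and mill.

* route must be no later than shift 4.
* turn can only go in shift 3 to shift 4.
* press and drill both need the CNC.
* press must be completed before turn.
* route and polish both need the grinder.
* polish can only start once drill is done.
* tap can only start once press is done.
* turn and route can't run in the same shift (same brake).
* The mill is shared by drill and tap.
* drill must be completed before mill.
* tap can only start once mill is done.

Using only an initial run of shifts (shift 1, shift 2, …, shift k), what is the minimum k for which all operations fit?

The precedence chain requires at least 3 distinct shifts.
3 works (last occupied shift: shift 3): for example route=shift 1; tap=shift 3; polish=shift 2; press=shift 2; drill=shift 1; mill=shift 2; turn=shift 3.

3 shifts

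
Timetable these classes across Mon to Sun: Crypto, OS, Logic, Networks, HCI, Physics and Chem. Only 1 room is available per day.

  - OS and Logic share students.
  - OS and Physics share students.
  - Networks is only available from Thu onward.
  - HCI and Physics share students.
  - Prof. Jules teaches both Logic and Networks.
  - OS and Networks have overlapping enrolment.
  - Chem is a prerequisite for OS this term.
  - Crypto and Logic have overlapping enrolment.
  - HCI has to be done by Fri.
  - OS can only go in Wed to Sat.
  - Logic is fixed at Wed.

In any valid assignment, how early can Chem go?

Downstream work caps Chem at Fri.
Chem at Mon is achievable: HCI -> Tue, Crypto -> Sat, Logic -> Wed, OS -> Thu, Chem -> Mon, Networks -> Fri, Physics -> Sun.

Mon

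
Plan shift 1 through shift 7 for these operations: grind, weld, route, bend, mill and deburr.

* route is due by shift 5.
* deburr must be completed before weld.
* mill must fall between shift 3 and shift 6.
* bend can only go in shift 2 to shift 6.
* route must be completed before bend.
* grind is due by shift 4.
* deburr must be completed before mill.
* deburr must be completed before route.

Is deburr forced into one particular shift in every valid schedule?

deburr can be shift 1 (e.g. deburr -> shift 1; grind -> shift 1; bend -> shift 3; route -> shift 2; mill -> shift 3; weld -> shift 2) or shift 2 (e.g. route in shift 3, deburr in shift 2, mill in shift 3, weld in shift 3, grind in shift 1, bend in shift 4).

No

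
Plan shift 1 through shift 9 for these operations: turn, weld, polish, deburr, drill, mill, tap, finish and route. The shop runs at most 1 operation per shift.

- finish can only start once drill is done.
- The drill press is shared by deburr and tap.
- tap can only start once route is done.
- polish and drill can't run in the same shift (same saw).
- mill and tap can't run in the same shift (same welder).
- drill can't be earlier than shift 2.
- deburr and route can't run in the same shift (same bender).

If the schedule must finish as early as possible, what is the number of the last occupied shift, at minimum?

9

The precedence chain requires at least 2 distinct shifts.
With at most 1 per shift and 9 operations, at least 9 shifts are needed.
Propagating the time windows through the other constraints, finish can't land before shift 3, so the schedule must run through at least shift 3.
9 works (last occupied shift: shift 9): for example drill in shift 2; weld in shift 6; polish in shift 7; mill in shift 9; finish in shift 4; deburr in shift 8; route in shift 1; tap in shift 3; turn in shift 5.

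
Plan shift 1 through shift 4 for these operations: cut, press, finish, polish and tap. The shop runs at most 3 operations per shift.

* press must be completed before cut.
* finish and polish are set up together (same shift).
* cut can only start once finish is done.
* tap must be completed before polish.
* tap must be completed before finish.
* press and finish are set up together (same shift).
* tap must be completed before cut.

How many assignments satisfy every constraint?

Enumerating: tap=shift 1; cut=shift 3; polish=shift 2; press=shift 2; finish=shift 2 | finish=shift 2, press=shift 2, cut=shift 4, polish=shift 2, tap=shift 1 | press=shift 3; cut=shift 4; finish=shift 3; tap=shift 1; polish=shift 3 | finish in shift 3; polish in shift 3; press in shift 3; tap in shift 2; cut in shift 4.

4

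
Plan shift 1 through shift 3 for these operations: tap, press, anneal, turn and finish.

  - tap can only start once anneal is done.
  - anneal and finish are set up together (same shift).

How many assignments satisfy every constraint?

27

Splitting on tap: it can be shift 2 (9), shift 3 (18). Listing each branch's schedules as (press, anneal, turn, finish) by shift number:
tap=shift 2: (1,1,1,1) (1,1,2,1) (1,1,3,1) (2,1,1,1) (2,1,2,1) (2,1,3,1) (3,1,1,1) (3,1,2,1) (3,1,3,1) — 9.
tap=shift 3: (1,1,1,1) (1,1,2,1) (1,1,3,1) (1,2,1,2) (1,2,2,2) (1,2,3,2) (2,1,1,1) (2,1,2,1) (2,1,3,1) (2,2,1,2) (2,2,2,2) (2,2,3,2) (3,1,1,1) (3,1,2,1) (3,1,3,1) (3,2,1,2) (3,2,2,2) (3,2,3,2) — 18.
Summing: 9 + 18 = 27.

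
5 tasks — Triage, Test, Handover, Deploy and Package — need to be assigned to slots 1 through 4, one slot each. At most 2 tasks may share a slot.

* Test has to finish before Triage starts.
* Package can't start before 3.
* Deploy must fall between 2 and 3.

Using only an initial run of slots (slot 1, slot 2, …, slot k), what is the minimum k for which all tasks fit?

3

The precedence chain requires at least 2 distinct slots.
With at most 2 per slot and 5 tasks, at least 3 slots are needed.
Package can't be placed before 3, so the schedule must run through at least slot 3.
3 works (last occupied slot: 3): for example Triage in 2; Test in 1; Deploy in 2; Handover in 1; Package in 3.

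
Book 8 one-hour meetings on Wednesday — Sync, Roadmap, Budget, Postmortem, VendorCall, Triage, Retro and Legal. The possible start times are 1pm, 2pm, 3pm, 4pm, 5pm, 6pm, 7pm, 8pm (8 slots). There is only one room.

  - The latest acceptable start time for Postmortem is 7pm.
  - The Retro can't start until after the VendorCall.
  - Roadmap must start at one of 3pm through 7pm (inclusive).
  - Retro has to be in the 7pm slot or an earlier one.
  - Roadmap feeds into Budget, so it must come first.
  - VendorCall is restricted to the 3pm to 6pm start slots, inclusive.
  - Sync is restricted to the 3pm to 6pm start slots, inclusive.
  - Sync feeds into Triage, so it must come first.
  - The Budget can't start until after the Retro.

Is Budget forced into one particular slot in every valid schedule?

Budget can be 7pm (e.g. VendorCall=4pm, Retro=6pm, Sync=3pm, Triage=8pm, Postmortem=1pm, Budget=7pm, Roadmap=5pm, Legal=2pm) or 8pm (e.g. Retro=6pm, Triage=7pm, Postmortem=1pm, VendorCall=4pm, Roadmap=5pm, Budget=8pm, Sync=3pm, Legal=2pm).

No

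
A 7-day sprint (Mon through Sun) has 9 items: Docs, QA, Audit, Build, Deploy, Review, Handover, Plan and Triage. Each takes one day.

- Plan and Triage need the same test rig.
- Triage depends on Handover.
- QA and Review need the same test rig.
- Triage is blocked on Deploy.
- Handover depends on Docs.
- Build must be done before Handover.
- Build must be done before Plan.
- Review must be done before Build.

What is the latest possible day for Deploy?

Sat

Downstream work caps Deploy at Sat.
Deploy at Sat is achievable: QA in Tue, Review in Mon, Triage in Sun, Handover in Wed, Build in Tue, Deploy in Sat, Docs in Mon, Plan in Wed, Audit in Mon.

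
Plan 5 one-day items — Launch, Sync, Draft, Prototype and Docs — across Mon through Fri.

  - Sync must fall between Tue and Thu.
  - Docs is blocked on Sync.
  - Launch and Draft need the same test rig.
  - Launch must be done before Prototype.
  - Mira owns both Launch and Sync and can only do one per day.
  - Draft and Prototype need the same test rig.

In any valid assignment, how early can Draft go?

Mon

Draft at Mon is achievable: Sync in Tue; Draft in Mon; Launch in Wed; Prototype in Thu; Docs in Wed.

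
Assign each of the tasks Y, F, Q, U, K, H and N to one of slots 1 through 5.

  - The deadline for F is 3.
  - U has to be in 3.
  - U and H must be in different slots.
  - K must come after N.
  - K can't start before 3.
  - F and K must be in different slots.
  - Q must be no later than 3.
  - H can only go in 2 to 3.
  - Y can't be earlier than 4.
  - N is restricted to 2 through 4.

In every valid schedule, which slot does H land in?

H's window is 2–3.
U is fixed at 3, and H can't share a slot with U.
So H must be 2.

2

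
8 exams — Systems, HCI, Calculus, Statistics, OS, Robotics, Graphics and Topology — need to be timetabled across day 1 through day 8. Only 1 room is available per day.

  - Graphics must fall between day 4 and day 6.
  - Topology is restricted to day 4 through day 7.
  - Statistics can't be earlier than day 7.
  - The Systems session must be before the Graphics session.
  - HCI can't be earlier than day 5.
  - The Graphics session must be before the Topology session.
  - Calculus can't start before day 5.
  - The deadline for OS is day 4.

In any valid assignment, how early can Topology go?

Topology is available from day 4; precedence pushes Topology to at least day 5; Topology's own window allows nothing later than day 7.
Topology at day 5 is achievable: OS=day 1, HCI=day 6, Statistics=day 7, Systems=day 2, Topology=day 5, Calculus=day 8, Graphics=day 4, Robotics=day 3.

day 5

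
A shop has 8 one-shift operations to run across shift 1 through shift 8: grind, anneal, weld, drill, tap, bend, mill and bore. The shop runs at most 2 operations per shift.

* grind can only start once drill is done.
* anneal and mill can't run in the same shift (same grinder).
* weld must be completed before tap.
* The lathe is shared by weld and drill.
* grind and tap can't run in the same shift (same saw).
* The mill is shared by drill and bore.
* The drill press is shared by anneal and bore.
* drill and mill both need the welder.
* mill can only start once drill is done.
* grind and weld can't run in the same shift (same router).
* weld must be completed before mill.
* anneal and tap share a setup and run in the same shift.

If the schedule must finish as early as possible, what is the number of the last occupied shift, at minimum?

The precedence chain requires at least 2 distinct shifts.
With at most 2 per shift and 8 operations, at least 4 shifts are needed.
4 works (last occupied shift: shift 4): for example grind=shift 3, mill=shift 3, bend=shift 2, anneal=shift 4, tap=shift 4, drill=shift 2, weld=shift 1, bore=shift 1.

4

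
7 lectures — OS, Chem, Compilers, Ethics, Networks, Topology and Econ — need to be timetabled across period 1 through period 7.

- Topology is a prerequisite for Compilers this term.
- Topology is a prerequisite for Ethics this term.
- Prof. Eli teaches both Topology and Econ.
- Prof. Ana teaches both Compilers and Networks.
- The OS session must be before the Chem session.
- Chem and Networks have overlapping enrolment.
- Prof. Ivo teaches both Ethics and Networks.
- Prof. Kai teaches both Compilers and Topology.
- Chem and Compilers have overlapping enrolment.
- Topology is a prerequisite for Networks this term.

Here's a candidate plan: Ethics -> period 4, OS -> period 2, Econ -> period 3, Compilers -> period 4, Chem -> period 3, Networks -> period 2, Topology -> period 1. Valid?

Topology is a prerequisite for Compilers this term — holds.
Topology is a prerequisite for Networks this term — holds.
Prof. Kai teaches both Compilers and Topology — holds.
Prof. Ana teaches both Compilers and Networks — holds.
Prof. Ivo teaches both Ethics and Networks — holds.
Chem and Networks have overlapping enrolment — holds.
Prof. Eli teaches both Topology and Econ — holds.
The OS session must be before the Chem session — holds.
Chem and Compilers have overlapping enrolment — holds.
Topology is a prerequisite for Ethics this term — holds.

Yes, all constraints hold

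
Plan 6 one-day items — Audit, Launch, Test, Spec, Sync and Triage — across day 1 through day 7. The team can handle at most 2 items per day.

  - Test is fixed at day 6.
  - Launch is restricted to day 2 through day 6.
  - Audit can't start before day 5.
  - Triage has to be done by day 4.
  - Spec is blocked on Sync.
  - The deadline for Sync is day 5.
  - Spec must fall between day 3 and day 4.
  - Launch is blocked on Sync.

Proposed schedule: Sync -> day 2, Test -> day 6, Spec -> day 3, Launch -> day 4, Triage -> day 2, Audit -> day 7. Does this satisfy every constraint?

Audit can't start before day 5 — holds.
Triage has to be done by day 4 — holds.
Launch is blocked on Sync — holds.
Spec must fall between day 3 and day 4 — holds.
The deadline for Sync is day 5 — holds.
The team can handle at most 2 items per day — holds.
Spec is blocked on Sync — holds.
Test is fixed at day 6 — holds.
Launch is restricted to day 2 through day 6 — holds.

Valid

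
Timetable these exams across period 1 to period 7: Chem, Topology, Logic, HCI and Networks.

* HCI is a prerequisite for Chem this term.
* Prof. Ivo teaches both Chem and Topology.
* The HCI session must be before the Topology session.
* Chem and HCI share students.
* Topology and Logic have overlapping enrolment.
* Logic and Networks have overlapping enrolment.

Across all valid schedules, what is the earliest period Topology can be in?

Precedence pushes Topology to at least period 2.
Topology at period 2 is achievable: Logic -> period 1, HCI -> period 1, Networks -> period 2, Chem -> period 3, Topology -> period 2.

period 2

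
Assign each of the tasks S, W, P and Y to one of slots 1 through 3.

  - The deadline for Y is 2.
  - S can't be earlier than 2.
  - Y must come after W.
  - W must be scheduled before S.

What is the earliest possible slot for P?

P at 1 is achievable: W in 1; S in 2; P in 1; Y in 2.

1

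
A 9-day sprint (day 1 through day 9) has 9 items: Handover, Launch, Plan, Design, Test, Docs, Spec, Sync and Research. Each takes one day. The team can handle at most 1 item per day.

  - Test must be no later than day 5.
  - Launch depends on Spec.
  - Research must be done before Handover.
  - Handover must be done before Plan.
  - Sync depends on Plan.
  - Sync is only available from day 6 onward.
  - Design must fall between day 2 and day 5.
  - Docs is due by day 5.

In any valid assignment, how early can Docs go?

Docs's own window allows nothing later than day 5.
Docs at day 1 is achievable: Design=day 2, Plan=day 6, Research=day 4, Docs=day 1, Spec=day 8, Sync=day 7, Test=day 3, Handover=day 5, Launch=day 9.

day 1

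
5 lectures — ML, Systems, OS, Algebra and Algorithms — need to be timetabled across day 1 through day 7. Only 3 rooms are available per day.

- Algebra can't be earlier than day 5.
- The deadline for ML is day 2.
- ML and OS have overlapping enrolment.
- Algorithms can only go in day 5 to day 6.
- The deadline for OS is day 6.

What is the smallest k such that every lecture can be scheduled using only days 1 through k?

With at most 3 per day and 5 lectures, at least 2 days are needed.
Algebra can't be placed before day 5, so the schedule must run through at least day 5.
5 works (last occupied day: day 5): for example OS in day 2, Algebra in day 5, Algorithms in day 5, Systems in day 1, ML in day 1.

5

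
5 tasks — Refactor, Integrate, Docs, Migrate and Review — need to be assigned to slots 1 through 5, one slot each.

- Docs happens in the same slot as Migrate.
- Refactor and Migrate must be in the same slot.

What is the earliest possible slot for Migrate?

1

Migrate at 1 is achievable: Review=1, Migrate=1, Refactor=1, Integrate=1, Docs=1.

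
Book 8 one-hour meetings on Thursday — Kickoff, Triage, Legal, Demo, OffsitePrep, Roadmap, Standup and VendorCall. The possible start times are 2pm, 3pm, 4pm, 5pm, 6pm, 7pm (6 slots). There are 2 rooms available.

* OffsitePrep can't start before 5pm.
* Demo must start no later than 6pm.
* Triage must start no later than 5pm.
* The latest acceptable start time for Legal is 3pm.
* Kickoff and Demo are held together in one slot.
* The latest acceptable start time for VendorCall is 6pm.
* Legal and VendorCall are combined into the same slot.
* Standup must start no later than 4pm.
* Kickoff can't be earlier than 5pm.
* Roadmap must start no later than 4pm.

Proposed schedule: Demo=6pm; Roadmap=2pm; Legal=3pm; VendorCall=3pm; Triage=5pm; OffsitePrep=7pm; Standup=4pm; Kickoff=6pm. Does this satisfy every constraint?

Kickoff and Demo are held together in one slot — holds.
Roadmap must start no later than 4pm — holds.
Triage must start no later than 5pm — holds.
Legal and VendorCall are combined into the same slot — holds.
The latest acceptable start time for VendorCall is 6pm — holds.
The latest acceptable start time for Legal is 3pm — holds.
Kickoff can't be earlier than 5pm — holds.
Demo must start no later than 6pm — holds.
There are 2 rooms available — holds.
Standup must start no later than 4pm — holds.
OffsitePrep can't start before 5pm — holds.

Yes, all constraints hold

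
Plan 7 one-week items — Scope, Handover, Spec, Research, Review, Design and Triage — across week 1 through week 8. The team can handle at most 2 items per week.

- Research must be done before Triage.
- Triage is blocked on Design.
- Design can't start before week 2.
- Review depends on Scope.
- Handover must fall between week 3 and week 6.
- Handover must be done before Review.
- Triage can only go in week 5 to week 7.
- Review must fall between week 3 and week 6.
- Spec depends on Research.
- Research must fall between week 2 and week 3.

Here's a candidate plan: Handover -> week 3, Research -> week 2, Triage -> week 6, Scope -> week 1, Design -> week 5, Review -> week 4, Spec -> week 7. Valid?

Valid

Review depends on Scope — holds.
The team can handle at most 2 items per week — holds.
Triage is blocked on Design — holds.
Research must fall between week 2 and week 3 — holds.
Research must be done before Triage — holds.
Handover must be done before Review — holds.
Triage can only go in week 5 to week 7 — holds.
Design can't start before week 2 — holds.
Handover must fall between week 3 and week 6 — holds.
Review must fall between week 3 and week 6 — holds.
Spec depends on Research — holds.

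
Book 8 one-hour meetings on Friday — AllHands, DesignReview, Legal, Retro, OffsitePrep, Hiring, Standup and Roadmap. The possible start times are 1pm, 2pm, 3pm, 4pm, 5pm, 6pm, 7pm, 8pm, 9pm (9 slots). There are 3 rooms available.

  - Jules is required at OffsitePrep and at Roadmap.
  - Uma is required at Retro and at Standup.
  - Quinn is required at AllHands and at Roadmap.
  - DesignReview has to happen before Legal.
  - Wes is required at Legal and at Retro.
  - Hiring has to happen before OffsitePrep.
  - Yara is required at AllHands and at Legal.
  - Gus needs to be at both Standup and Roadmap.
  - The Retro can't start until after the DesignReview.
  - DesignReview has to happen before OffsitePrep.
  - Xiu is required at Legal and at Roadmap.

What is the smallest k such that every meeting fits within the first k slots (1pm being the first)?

The precedence chain requires at least 2 distinct slots.
With at most 3 per slot and 8 meetings, at least 3 slots are needed.
3 works (last occupied slot: 3pm): for example AllHands -> 1pm; DesignReview -> 1pm; Roadmap -> 3pm; Retro -> 3pm; Standup -> 2pm; Legal -> 2pm; OffsitePrep -> 2pm; Hiring -> 1pm.

3 slots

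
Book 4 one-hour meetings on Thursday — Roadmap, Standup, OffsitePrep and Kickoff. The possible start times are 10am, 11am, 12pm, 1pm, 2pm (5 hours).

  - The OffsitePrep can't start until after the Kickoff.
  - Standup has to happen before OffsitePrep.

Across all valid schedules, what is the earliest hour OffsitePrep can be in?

Precedence pushes OffsitePrep to at least 11am.
OffsitePrep at 11am is achievable: Roadmap=10am; Kickoff=10am; OffsitePrep=11am; Standup=10am.

11am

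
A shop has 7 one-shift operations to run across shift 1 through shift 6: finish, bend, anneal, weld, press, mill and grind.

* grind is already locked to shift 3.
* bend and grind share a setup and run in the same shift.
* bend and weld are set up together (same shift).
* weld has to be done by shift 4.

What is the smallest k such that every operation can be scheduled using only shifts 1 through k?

3 shifts

grind can't be placed before shift 3, so the schedule must run through at least shift 3.
3 works (last occupied shift: shift 3): for example bend -> shift 3; anneal -> shift 1; grind -> shift 3; finish -> shift 1; weld -> shift 3; mill -> shift 1; press -> shift 1.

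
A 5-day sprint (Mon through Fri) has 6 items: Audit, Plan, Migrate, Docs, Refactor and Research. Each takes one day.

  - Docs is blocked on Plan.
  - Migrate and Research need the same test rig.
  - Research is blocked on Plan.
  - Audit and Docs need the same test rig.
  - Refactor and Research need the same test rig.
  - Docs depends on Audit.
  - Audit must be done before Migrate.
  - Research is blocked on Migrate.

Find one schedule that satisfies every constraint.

Refactor in Mon, Research in Wed, Migrate in Tue, Audit in Mon, Plan in Mon, Docs in Tue

Checking: Plan(Mon) before Docs(Tue); Audit(Mon) before Migrate(Tue); Audit(Mon) before Docs(Tue); Migrate(Tue) before Research(Wed); Plan(Mon) before Research(Wed); Audit(Mon) != Docs(Tue); Refactor(Mon) != Research(Wed); Migrate(Tue) != Research(Wed).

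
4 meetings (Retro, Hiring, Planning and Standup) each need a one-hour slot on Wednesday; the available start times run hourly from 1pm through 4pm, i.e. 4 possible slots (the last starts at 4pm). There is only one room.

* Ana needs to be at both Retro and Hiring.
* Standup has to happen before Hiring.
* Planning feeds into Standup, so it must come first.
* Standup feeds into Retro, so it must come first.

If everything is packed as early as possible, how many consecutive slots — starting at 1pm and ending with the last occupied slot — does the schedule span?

4 slots

The precedence chain requires at least 3 distinct slots.
With at most 1 per slot and 4 meetings, at least 4 slots are needed.
4 works (last occupied slot: 4pm): for example Planning=1pm; Standup=2pm; Retro=3pm; Hiring=4pm.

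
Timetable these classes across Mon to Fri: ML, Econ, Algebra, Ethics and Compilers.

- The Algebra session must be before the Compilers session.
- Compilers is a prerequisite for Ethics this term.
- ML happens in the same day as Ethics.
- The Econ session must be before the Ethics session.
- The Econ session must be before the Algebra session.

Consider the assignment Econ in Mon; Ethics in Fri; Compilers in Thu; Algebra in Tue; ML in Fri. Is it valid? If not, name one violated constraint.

ML happens in the same day as Ethics — holds.
Compilers is a prerequisite for Ethics this term — holds.
The Econ session must be before the Ethics session — holds.
The Econ session must be before the Algebra session — holds.
The Algebra session must be before the Compilers session — holds.

Valid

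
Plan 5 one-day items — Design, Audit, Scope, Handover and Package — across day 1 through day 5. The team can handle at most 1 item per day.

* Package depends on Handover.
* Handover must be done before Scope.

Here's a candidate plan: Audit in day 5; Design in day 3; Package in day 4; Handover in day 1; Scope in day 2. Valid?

Yes, all constraints hold

The team can handle at most 1 item per day — holds.
Handover must be done before Scope — holds.
Package depends on Handover — holds.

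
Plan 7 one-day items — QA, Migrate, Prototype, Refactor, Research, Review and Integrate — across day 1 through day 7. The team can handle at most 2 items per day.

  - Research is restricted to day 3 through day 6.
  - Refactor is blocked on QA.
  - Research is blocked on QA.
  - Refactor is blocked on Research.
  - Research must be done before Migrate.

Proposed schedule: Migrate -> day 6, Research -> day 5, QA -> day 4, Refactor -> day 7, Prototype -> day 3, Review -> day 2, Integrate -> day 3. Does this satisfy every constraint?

The team can handle at most 2 items per day — holds.
Research is blocked on QA — holds.
Research is restricted to day 3 through day 6 — holds.
Research must be done before Migrate — holds.
Refactor is blocked on Research — holds.
Refactor is blocked on QA — holds.

Valid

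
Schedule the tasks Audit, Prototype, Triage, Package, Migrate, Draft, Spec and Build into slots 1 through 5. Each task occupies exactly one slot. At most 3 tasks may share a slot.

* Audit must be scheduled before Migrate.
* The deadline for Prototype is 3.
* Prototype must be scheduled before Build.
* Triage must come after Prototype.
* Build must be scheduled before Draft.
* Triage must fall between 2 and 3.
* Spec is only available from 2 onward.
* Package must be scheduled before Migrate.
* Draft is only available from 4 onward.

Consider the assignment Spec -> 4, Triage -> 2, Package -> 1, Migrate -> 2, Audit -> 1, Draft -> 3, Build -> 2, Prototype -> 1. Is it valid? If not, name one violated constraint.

Package must be scheduled before Migrate — holds.
At most 3 tasks may share a slot — holds.
Spec is only available from 2 onward — holds.
Triage must fall between 2 and 3 — holds.
Prototype must be scheduled before Build — holds.
Draft is only available from 4 onward — violated.
The deadline for Prototype is 3 — holds.
Build must be scheduled before Draft — holds.
Audit must be scheduled before Migrate — holds.
Triage must come after Prototype — holds.

Invalid. Draft is only available from 4 onward.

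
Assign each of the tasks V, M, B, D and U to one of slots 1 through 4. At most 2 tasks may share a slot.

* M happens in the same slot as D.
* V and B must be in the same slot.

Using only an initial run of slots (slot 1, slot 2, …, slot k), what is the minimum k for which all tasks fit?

With at most 2 per slot and 5 tasks, at least 3 slots are needed.
3 works (last occupied slot: 3): for example V -> 1, M -> 2, U -> 3, D -> 2, B -> 1.

3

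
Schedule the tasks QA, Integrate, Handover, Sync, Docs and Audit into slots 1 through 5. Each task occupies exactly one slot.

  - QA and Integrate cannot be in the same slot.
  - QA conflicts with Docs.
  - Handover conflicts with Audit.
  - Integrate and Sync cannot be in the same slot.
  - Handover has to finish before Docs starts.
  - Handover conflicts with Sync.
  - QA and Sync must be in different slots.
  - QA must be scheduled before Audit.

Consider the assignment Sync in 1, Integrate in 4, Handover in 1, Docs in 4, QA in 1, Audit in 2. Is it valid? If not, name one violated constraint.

No. Handover conflicts with Sync is not satisfied.

QA conflicts with Docs — holds.
QA must be scheduled before Audit — holds.
Integrate and Sync cannot be in the same slot — holds.
Handover conflicts with Sync — violated.
QA and Sync must be in different slots — violated.
Handover conflicts with Audit — holds.
QA and Integrate cannot be in the same slot — holds.
Handover has to finish before Docs starts — holds.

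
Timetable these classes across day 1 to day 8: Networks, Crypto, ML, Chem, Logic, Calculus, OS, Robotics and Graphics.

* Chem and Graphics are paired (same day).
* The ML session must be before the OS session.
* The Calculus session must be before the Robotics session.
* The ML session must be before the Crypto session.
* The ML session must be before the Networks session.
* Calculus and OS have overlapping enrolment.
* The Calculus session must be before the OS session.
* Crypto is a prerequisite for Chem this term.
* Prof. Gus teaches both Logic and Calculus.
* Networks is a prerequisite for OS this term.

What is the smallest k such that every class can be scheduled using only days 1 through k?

3

The precedence chain requires at least 3 distinct days.
3 works (last occupied day: day 3): for example OS in day 3; Calculus in day 1; Chem in day 3; ML in day 1; Robotics in day 2; Crypto in day 2; Graphics in day 3; Logic in day 2; Networks in day 2.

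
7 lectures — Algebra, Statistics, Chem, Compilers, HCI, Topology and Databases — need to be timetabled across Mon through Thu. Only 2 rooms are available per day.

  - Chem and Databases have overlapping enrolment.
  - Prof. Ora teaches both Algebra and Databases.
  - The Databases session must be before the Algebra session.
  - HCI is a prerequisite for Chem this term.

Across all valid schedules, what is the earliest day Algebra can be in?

Precedence pushes Algebra to at least Tue.
Algebra at Tue is achievable: HCI=Mon; Chem=Tue; Algebra=Tue; Databases=Mon; Compilers=Wed; Topology=Thu; Statistics=Wed.

Tue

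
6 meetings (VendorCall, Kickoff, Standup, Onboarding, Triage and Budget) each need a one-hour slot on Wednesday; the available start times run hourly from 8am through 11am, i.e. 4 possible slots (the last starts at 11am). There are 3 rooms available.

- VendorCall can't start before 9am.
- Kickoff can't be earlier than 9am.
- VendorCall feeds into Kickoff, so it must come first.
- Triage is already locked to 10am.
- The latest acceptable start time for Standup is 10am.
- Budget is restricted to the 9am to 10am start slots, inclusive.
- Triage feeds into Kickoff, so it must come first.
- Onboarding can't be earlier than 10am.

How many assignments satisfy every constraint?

18

Splitting on VendorCall: it can be 9am (11), 10am (7). Listing each branch's schedules as (Kickoff, Standup, Onboarding, Triage, Budget):
VendorCall=9am: (11am,8am,10am,10am,9am) (11am,8am,10am,10am,10am) (11am,8am,11am,10am,9am) (11am,8am,11am,10am,10am) (11am,9am,10am,10am,9am) (11am,9am,10am,10am,10am) (11am,9am,11am,10am,9am) (11am,9am,11am,10am,10am) (11am,10am,10am,10am,9am) (11am,10am,11am,10am,9am) (11am,10am,11am,10am,10am) — 11.
VendorCall=10am: (11am,8am,10am,10am,9am) (11am,8am,11am,10am,9am) (11am,8am,11am,10am,10am) (11am,9am,10am,10am,9am) (11am,9am,11am,10am,9am) (11am,9am,11am,10am,10am) (11am,10am,11am,10am,9am) — 7.
Summing: 11 + 7 = 18.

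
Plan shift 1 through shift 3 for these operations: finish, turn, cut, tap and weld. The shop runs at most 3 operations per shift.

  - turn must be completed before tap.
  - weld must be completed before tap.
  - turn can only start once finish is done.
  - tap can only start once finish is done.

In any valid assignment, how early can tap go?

Precedence pushes tap to at least shift 3.
tap at shift 3 is achievable: tap -> shift 3; cut -> shift 1; finish -> shift 1; turn -> shift 2; weld -> shift 1.

shift 3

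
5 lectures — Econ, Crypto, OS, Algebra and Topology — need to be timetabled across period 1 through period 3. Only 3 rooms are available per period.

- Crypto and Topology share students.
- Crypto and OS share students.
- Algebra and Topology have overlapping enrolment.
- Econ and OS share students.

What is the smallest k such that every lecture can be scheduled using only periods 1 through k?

2 periods

With at most 3 per period and 5 lectures, at least 2 periods are needed.
2 works (last occupied period: period 2): for example Algebra=period 1; Econ=period 1; Topology=period 2; Crypto=period 1; OS=period 2.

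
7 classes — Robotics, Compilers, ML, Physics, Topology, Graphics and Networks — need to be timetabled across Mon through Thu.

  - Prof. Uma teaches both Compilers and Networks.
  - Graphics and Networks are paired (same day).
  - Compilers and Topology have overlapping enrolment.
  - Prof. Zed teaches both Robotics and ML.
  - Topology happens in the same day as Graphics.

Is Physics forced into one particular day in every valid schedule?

No

Physics can be Mon (e.g. Physics=Mon, Graphics=Tue, Topology=Tue, Robotics=Mon, Compilers=Mon, Networks=Tue, ML=Tue) or Tue (e.g. Topology in Tue; ML in Tue; Physics in Tue; Networks in Tue; Compilers in Mon; Robotics in Mon; Graphics in Tue).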